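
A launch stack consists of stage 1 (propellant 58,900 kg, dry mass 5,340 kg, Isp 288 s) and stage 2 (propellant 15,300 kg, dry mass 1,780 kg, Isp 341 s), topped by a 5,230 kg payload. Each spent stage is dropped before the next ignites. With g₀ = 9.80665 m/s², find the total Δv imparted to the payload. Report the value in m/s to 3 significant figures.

Δv ≈ 7090 m/s

Ignition mass of stage 1 = 58,900+5,340 + 15,300+1,780 + 5,230 = 86,550 kg.
Stage 1: m₀ = 86,550 kg, m_f = 86,550 − 58,900 = 27,650 kg; Δv = 288×9.80665×ln(3.13) = 2824.3×1.1411 ≈ 3223 m/s.
Stage 2: m₀ = 22,310 kg, m_f = 22,310 − 15,300 = 7,010 kg; Δv = 341×9.80665×ln(3.183) = 3344.1×1.1577 ≈ 3871 m/s.
Total Δv = 3223 + 3871 = 7094 m/s.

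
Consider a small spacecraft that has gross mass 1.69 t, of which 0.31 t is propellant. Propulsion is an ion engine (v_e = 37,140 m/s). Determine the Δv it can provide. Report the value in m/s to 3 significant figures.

Δv ≈ 7530 m/s

m_f = m₀ − m_prop = 1.69 − 0.31 = 1.38 t.
Using Δv = v_e ln(m₀/m_f): Δv = v_e · ln(m₀/m_f) = 37140.0 × ln(1.225) = 37140.0 × 0.2026 ≈ 7526.2 m/s.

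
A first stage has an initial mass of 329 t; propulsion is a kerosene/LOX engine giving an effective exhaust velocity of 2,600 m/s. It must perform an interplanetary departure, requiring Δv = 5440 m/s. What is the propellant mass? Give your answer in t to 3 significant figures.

propellant mass ≈ 288 t

m₀/m_f = exp(Δv / v_e) = exp(5440 / 2600.0) = exp(2.0923) = 8.1036.
m_f = 329 / 8.1036 = 40.5992 t, so propellant = m₀ − m_f = 329 − 40.5992 = 288.4008 t.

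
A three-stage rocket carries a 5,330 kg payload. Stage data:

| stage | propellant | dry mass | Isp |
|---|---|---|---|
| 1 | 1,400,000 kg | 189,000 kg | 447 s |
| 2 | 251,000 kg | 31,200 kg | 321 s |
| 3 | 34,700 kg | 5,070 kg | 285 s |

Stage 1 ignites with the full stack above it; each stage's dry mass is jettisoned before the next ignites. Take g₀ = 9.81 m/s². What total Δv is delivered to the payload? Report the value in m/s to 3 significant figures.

Ignition mass of stage 1 = 1,400,000+189,000 + 251,000+31,200 + 34,700+5,070 + 5,330 = 1,916,300 kg.
Stage 1: m₀ = 1,916,300 kg, m_f = 1,916,300 − 1,400,000 = 516,300 kg; Δv = 447×9.81×ln(3.712) = 4385.1×1.3115 ≈ 5751 m/s.
Stage 2: m₀ = 327,300 kg, m_f = 327,300 − 251,000 = 76,300 kg; Δv = 321×9.81×ln(4.29) = 3149.0×1.4562 ≈ 4586 m/s.
Stage 3: m₀ = 45,100 kg, m_f = 45,100 − 34,700 = 10,400 kg; Δv = 285×9.81×ln(4.337) = 2795.9×1.4671 ≈ 4102 m/s.
Total Δv = 5751 + 4586 + 4102 = 14439 m/s.

Δv ≈ 14400 m/s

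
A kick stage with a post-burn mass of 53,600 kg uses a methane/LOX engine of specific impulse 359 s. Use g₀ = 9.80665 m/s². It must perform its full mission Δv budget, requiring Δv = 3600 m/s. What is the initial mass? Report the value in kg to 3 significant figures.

initial mass ≈ 149000 kg

v_e = Isp · g₀ = 359 × 9.80665 = 3520.6 m/s.
m₀/m_f = exp(Δv / v_e) = exp(3600 / 3520.6) = exp(1.0226) = 2.7803.
m₀ = m_f × 2.7803 = 53,600 × 2.7803 = 149,024 kg.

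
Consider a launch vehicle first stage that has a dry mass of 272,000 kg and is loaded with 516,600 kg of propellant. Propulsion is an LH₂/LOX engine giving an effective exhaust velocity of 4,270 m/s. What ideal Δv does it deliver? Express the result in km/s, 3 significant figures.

m₀ = m_dry + m_prop = 272,000 + 516,600 = 788,600 kg.
By the Tsiolkovsky rocket equation, Δv = v_e · ln(m₀/m_f) = 4270.0 × ln(2.899) = 4270.0 × 1.0645 ≈ 4545.2 m/s.

Δv ≈ 4.55 km/s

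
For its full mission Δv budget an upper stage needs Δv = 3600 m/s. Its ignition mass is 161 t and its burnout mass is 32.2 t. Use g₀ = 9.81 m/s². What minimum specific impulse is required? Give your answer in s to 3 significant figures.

Isp ≈ 228 s

ln(m₀/m_f) = ln(161000/32200) = ln(5) = 1.6094.
By the Tsiolkovsky rocket equation, v_e = Δv / ln(m₀/m_f) = 3600 / 1.6094 = 2236.8 m/s.
Isp = v_e / g₀ = 2236.8 / 9.81 = 228.0 s.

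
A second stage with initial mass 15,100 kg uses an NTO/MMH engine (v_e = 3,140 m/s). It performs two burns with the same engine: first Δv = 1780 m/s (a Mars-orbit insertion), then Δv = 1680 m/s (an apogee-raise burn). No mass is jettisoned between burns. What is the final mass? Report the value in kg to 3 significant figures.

final mass ≈ 5020 kg

After the first burn: m = 15100 × exp(−1780/3140.0) = 15100 × 0.56729 = 8,566.08 kg.
After the second burn: m = 8,566.08 × exp(−1680/3140.0) = 8,566.08 × 0.58565 = 5,016.72 kg.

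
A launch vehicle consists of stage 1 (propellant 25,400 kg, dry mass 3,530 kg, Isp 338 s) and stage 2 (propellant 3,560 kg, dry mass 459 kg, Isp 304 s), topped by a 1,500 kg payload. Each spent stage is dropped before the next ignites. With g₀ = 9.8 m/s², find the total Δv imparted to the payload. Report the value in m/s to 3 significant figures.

Ignition mass of stage 1 = 25,400+3,530 + 3,560+459 + 1,500 = 34,449 kg.
Stage 1: m₀ = 34,449 kg, m_f = 34,449 − 25,400 = 9,049 kg; Δv = 338×9.8×ln(3.807) = 3312.4×1.3368 ≈ 4428 m/s.
Stage 2: m₀ = 5,519 kg, m_f = 5,519 − 3,560 = 1,959 kg; Δv = 304×9.8×ln(2.817) = 2979.2×1.0358 ≈ 3086 m/s.
Total Δv = 4428 + 3086 = 7514 m/s.

Δv ≈ 7510 m/s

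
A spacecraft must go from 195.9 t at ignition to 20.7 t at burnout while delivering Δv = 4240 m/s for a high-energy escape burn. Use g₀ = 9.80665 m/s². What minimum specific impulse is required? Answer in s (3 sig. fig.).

Isp ≈ 192 s

ln(m₀/m_f) = ln(195900/20700) = ln(9.464) = 2.2475.
v_e = Δv / ln(m₀/m_f) = 4240 / 2.2475 = 1886.6 m/s.
Isp = v_e / g₀ = 1886.6 / 9.80665 = 192.4 s.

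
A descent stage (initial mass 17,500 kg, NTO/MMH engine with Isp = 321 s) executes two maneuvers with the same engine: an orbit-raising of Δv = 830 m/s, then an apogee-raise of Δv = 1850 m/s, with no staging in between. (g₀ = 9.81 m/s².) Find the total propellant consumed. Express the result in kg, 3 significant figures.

v_e = Isp · g₀ = 321 × 9.81 = 3149.0 m/s.
After the first burn: m = 17500 × exp(−830/3149.0) = 17500 × 0.76830 = 13,445.3 kg.
After the second burn: m = 13,445.3 × exp(−1850/3149.0) = 13,445.3 × 0.55572 = 7,471.82 kg.
Total propellant = m₀ − m_final = 17500 − 7,471.82 = 10,028.18 kg.

total propellant consumed ≈ 10000 kg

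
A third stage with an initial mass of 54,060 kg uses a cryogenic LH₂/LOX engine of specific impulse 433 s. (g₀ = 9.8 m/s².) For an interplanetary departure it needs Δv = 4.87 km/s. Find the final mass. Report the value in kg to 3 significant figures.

final mass ≈ 17200 kg

v_e = Isp · g₀ = 433 × 9.8 = 4243.4 m/s.
From the ideal rocket equation, m₀/m_f = exp(Δv / v_e) = exp(4870 / 4243.4) = exp(1.1477) = 3.1508.
m_f = m₀ / 3.1508 = 54,060 / 3.1508 = 17,157.5 kg.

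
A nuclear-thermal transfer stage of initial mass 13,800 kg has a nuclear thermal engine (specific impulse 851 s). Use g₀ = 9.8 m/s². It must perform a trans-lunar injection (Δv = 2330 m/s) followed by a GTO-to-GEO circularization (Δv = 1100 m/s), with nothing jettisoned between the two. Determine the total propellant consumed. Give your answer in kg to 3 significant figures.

v_e = Isp · g₀ = 851 × 9.8 = 8339.8 m/s.
After the first burn: m = 13800 × exp(−2330/8339.8) = 13800 × 0.75625 = 10,436.3 kg.
After the second burn: m = 10,436.3 × exp(−1100/8339.8) = 10,436.3 × 0.87643 = 9,146.69 kg.
Total propellant = m₀ − m_final = 13800 − 9,146.69 = 4,653.31 kg.

total propellant consumed ≈ 4650 kg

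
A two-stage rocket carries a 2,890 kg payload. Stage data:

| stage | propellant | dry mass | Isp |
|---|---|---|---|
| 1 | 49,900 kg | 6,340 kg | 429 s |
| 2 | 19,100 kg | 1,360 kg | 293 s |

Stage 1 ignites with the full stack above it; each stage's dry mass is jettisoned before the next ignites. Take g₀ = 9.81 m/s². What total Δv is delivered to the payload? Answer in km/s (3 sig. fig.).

Δv ≈ 9.05 km/s

Ignition mass of stage 1 = 49,900+6,340 + 19,100+1,360 + 2,890 = 79,590 kg.
Stage 1: m₀ = 79,590 kg, m_f = 79,590 − 49,900 = 29,690 kg; Δv = 429×9.81×ln(2.681) = 4208.5×0.9861 ≈ 4150 m/s.
Stage 2: m₀ = 23,350 kg, m_f = 23,350 − 19,100 = 4,250 kg; Δv = 293×9.81×ln(5.494) = 2874.3×1.7037 ≈ 4897 m/s.
Total Δv = 4150 + 4897 = 9047 m/s.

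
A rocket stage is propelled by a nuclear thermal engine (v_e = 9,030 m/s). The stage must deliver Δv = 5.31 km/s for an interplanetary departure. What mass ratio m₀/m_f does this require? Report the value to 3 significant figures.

From the ideal rocket equation, m₀/m_f = exp(Δv / v_e) = exp(5310 / 9030.0) = exp(0.5880) = 1.8005.

mass ratio ≈ 1.80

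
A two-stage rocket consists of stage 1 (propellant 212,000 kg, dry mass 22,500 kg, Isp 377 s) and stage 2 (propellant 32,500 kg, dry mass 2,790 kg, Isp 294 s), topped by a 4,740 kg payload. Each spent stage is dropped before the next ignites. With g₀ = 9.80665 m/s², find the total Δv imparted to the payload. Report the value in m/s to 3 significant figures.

Δv ≈ 10300 m/s

Ignition mass of stage 1 = 212,000+22,500 + 32,500+2,790 + 4,740 = 274,530 kg.
Stage 1: m₀ = 274,530 kg, m_f = 274,530 − 212,000 = 62,530 kg; Δv = 377×9.80665×ln(4.39) = 3697.1×1.4794 ≈ 5470 m/s.
Stage 2: m₀ = 40,030 kg, m_f = 40,030 − 32,500 = 7,530 kg; Δv = 294×9.80665×ln(5.316) = 2883.2×1.6707 ≈ 4817 m/s.
Total Δv = 5470 + 4817 = 10287 m/s.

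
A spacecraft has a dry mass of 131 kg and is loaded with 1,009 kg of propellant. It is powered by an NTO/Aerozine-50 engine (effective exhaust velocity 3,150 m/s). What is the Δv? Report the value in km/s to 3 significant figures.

Δv ≈ 6.82 km/s

m₀ = m_dry + m_prop = 131 + 1,009 = 1,140 kg.
Rocket equation: Δv = v_e · ln(m₀/m_f) = 3150.0 × ln(8.702) = 3150.0 × 2.1636 ≈ 6815.3 m/s.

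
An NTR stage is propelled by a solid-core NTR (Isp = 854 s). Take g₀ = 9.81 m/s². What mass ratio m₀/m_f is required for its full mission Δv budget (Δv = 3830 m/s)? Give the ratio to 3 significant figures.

mass ratio ≈ 1.58

v_e = Isp · g₀ = 854 × 9.81 = 8377.7 m/s.
From the ideal rocket equation, m₀/m_f = exp(Δv / v_e) = exp(3830 / 8377.7) = exp(0.4572) = 1.5796.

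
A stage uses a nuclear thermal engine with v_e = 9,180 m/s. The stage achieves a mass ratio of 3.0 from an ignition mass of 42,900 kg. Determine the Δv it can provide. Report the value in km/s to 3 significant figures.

Δv ≈ 10.1 km/s

Δv = v_e · ln(3.0) = 9180.0 × 1.0986 ≈ 10085.3 m/s.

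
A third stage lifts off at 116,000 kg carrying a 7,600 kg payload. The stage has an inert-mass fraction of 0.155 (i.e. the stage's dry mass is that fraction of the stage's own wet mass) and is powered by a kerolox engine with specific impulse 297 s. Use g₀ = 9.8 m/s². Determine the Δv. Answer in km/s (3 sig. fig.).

Δv ≈ 4.54 km/s

Stage wet mass = m₀ − payload = 116,000 − 7,600 = 108,400 kg.
Stage dry mass = ε × stage wet mass = 0.155 × 108,400 = 16,802 kg.
Burnout mass m_f = stage dry + payload = 16,802 + 7,600 = 24,402 kg.
v_e = Isp · g₀ = 297 × 9.8 = 2910.6 m/s.
From the ideal rocket equation, Δv = v_e · ln(116,000/24,402) = 2910.6 × ln(4.754) = 2910.6 × 1.5589 ≈ 4537 m/s.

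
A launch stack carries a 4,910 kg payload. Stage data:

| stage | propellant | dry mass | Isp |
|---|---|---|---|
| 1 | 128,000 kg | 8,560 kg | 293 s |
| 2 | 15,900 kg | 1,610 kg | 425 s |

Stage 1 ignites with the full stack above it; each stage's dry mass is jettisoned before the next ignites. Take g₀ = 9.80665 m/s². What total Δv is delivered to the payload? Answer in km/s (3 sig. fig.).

Ignition mass of stage 1 = 128,000+8,560 + 15,900+1,610 + 4,910 = 158,980 kg.
Stage 1: m₀ = 158,980 kg, m_f = 158,980 − 128,000 = 30,980 kg; Δv = 293×9.80665×ln(5.132) = 2873.3×1.6354 ≈ 4699 m/s.
Stage 2: m₀ = 22,420 kg, m_f = 22,420 − 15,900 = 6,520 kg; Δv = 425×9.80665×ln(3.439) = 4167.8×1.2351 ≈ 5148 m/s.
Total Δv = 4699 + 5148 = 9847 m/s.

Δv ≈ 9.85 km/s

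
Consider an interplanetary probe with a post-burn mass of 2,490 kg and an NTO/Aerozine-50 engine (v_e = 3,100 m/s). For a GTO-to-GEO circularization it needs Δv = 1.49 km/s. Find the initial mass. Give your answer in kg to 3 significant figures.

initial mass ≈ 4030 kg

m₀/m_f = exp(Δv / v_e) = exp(1490 / 3100.0) = exp(0.4806) = 1.6171.
m₀ = m_f × 1.6171 = 2,490 × 1.6171 = 4,026.58 kg.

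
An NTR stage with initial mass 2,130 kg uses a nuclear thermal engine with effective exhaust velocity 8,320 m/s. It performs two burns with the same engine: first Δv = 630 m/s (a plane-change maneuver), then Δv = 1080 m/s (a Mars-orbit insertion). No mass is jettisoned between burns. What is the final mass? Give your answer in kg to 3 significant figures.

final mass ≈ 1730 kg

After the first burn: m = 2130 × exp(−630/8320.0) = 2130 × 0.92707 = 1,974.66 kg.
After the second burn: m = 1,974.66 × exp(−1080/8320.0) = 1,974.66 × 0.87826 = 1,734.26 kg.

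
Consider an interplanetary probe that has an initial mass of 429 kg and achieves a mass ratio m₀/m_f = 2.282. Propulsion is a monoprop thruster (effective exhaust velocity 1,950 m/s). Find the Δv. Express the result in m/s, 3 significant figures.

Δv ≈ 1610 m/s

Δv = v_e · ln(2.282) = 1950.0 × 0.8251 ≈ 1608.9 m/s.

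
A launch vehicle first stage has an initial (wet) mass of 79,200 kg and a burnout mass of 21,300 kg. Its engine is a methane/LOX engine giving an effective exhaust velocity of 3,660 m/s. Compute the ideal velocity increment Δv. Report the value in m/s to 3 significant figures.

Δv = v_e · ln(m₀/m_f) = 3660.0 × ln(3.718) = 3660.0 × 1.3133 ≈ 4806.6 m/s.

Δv ≈ 4810 m/s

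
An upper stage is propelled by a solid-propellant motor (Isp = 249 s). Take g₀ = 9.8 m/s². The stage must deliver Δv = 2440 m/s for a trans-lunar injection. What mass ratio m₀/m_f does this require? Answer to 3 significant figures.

v_e = Isp · g₀ = 249 × 9.8 = 2440.2 m/s.
m₀/m_f = exp(Δv / v_e) = exp(2440 / 2440.2) = exp(0.9999) = 2.7181.

mass ratio ≈ 2.72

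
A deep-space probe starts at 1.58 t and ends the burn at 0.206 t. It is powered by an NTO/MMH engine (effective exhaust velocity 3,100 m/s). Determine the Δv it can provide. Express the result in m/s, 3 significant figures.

Δv ≈ 6320 m/s

From the ideal rocket equation, Δv = v_e · ln(m₀/m_f) = 3100.0 × ln(7.67) = 3100.0 × 2.0373 ≈ 6315.6 m/s.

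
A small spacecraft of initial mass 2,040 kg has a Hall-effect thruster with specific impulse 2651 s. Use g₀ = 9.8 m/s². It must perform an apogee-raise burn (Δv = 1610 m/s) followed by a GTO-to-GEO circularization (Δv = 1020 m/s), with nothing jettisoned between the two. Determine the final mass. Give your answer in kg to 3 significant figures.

v_e = Isp · g₀ = 2651 × 9.8 = 25979.8 m/s.
After the first burn: m = 2040 × exp(−1610/25979.8) = 2040 × 0.93991 = 1,917.42 kg.
After the second burn: m = 1,917.42 × exp(−1020/25979.8) = 1,917.42 × 0.96150 = 1,843.6 kg.

final mass ≈ 1840 kg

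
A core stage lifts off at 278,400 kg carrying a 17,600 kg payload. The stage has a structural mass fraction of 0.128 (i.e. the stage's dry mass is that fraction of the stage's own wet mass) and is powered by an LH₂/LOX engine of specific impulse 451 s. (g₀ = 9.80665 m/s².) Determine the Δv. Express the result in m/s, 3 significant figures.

Stage wet mass = m₀ − payload = 278,400 − 17,600 = 260,800 kg.
Stage dry mass = ε × stage wet mass = 0.128 × 260,800 = 33,382.4 kg.
Burnout mass m_f = stage dry + payload = 33,382.4 + 17,600 = 50,982.4 kg.
v_e = Isp · g₀ = 451 × 9.80665 = 4422.8 m/s.
Δv = v_e · ln(278,400/50,982.4) = 4422.8 × ln(5.461) = 4422.8 × 1.6976 ≈ 7508 m/s.

Δv ≈ 7510 m/s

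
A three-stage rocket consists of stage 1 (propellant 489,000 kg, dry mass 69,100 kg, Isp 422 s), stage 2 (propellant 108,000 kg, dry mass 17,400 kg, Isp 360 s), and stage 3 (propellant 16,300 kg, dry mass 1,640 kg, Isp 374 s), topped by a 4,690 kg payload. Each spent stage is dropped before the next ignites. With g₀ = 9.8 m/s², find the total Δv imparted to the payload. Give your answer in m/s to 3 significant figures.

Δv ≈ 14200 m/s

Ignition mass of stage 1 = 489,000+69,100 + 108,000+17,400 + 16,300+1,640 + 4,690 = 706,130 kg.
Stage 1: m₀ = 706,130 kg, m_f = 706,130 − 489,000 = 217,130 kg; Δv = 422×9.8×ln(3.252) = 4135.6×1.1793 ≈ 4877 m/s.
Stage 2: m₀ = 148,030 kg, m_f = 148,030 − 108,000 = 40,030 kg; Δv = 360×9.8×ln(3.698) = 3528.0×1.3078 ≈ 4614 m/s.
Stage 3: m₀ = 22,630 kg, m_f = 22,630 − 16,300 = 6,330 kg; Δv = 374×9.8×ln(3.575) = 3665.2×1.2740 ≈ 4669 m/s.
Total Δv = 4877 + 4614 + 4669 = 14160 m/s.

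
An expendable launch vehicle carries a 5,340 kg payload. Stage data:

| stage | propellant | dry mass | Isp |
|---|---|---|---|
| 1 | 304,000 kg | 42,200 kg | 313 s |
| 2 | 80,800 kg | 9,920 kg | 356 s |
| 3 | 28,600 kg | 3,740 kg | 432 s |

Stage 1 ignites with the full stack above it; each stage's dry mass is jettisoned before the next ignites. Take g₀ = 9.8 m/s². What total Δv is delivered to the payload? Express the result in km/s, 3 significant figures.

Δv ≈ 12.6 km/s

Ignition mass of stage 1 = 304,000+42,200 + 80,800+9,920 + 28,600+3,740 + 5,340 = 474,600 kg.
Stage 1: m₀ = 474,600 kg, m_f = 474,600 − 304,000 = 170,600 kg; Δv = 313×9.8×ln(2.782) = 3067.4×1.0232 ≈ 3138 m/s.
Stage 2: m₀ = 128,400 kg, m_f = 128,400 − 80,800 = 47,600 kg; Δv = 356×9.8×ln(2.697) = 3488.8×0.9923 ≈ 3462 m/s.
Stage 3: m₀ = 37,680 kg, m_f = 37,680 − 28,600 = 9,080 kg; Δv = 432×9.8×ln(4.15) = 4233.6×1.4231 ≈ 6025 m/s.
Total Δv = 3138 + 3462 + 6025 = 12625 m/s.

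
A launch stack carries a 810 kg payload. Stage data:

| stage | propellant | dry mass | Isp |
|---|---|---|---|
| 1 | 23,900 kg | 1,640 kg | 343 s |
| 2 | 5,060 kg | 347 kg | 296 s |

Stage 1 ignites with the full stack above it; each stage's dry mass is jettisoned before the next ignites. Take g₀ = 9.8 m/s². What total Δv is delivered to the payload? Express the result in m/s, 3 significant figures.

Δv ≈ 9570 m/s

Ignition mass of stage 1 = 23,900+1,640 + 5,060+347 + 810 = 31,757 kg.
Stage 1: m₀ = 31,757 kg, m_f = 31,757 − 23,900 = 7,857 kg; Δv = 343×9.8×ln(4.042) = 3361.4×1.3967 ≈ 4695 m/s.
Stage 2: m₀ = 6,217 kg, m_f = 6,217 − 5,060 = 1,157 kg; Δv = 296×9.8×ln(5.373) = 2900.8×1.6815 ≈ 4878 m/s.
Total Δv = 4695 + 4878 = 9573 m/s.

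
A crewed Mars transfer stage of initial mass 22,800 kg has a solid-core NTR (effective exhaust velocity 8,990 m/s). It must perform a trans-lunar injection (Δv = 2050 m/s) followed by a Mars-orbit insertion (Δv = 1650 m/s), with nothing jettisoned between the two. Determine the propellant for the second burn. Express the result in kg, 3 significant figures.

propellant for the second burn ≈ 3040 kg

After the first burn: m = 22800 × exp(−2050/8990.0) = 22800 × 0.79610 = 18,151.1 kg.
After the second burn: m = 18,151.1 × exp(−1650/8990.0) = 18,151.1 × 0.83232 = 15,107.5 kg.
Second-burn propellant = 18,151.1 − 15,107.5 = 3,043.6 kg.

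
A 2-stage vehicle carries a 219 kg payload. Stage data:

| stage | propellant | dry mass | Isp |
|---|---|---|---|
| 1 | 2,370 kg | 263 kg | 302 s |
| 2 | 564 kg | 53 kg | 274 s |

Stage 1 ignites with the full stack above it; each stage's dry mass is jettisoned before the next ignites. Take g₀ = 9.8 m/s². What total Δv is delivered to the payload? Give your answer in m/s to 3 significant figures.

Δv ≈ 6420 m/s

Ignition mass of stage 1 = 2,370+263 + 564+53 + 219 = 3,469 kg.
Stage 1: m₀ = 3,469 kg, m_f = 3,469 − 2,370 = 1,099 kg; Δv = 302×9.8×ln(3.157) = 2959.6×1.1495 ≈ 3402 m/s.
Stage 2: m₀ = 836 kg, m_f = 836 − 564 = 272 kg; Δv = 274×9.8×ln(3.074) = 2685.2×1.1228 ≈ 3015 m/s.
Total Δv = 3402 + 3015 = 6417 m/s.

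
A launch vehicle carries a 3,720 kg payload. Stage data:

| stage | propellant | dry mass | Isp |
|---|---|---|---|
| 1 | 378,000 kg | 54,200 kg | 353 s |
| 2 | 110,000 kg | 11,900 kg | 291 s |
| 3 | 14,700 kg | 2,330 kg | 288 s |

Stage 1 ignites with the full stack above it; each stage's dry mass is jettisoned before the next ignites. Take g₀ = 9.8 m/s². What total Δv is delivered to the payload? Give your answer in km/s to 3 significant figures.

Δv ≈ 11.4 km/s

Ignition mass of stage 1 = 378,000+54,200 + 110,000+11,900 + 14,700+2,330 + 3,720 = 574,850 kg.
Stage 1: m₀ = 574,850 kg, m_f = 574,850 − 378,000 = 196,850 kg; Δv = 353×9.8×ln(2.92) = 3459.4×1.0717 ≈ 3707 m/s.
Stage 2: m₀ = 142,650 kg, m_f = 142,650 − 110,000 = 32,650 kg; Δv = 291×9.8×ln(4.369) = 2851.8×1.4745 ≈ 4205 m/s.
Stage 3: m₀ = 20,750 kg, m_f = 20,750 − 14,700 = 6,050 kg; Δv = 288×9.8×ln(3.43) = 2822.4×1.2325 ≈ 3479 m/s.
Total Δv = 3707 + 4205 + 3479 = 11391 m/s.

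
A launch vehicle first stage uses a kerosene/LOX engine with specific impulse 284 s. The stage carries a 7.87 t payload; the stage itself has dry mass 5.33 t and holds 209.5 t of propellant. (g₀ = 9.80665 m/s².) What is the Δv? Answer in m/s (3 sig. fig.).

Δv ≈ 7870 m/s

v_e = Isp · g₀ = 284 × 9.80665 = 2785.1 m/s.
m₀ = payload + dry + propellant = 7.87 + 5.33 + 209.5 = 222.7 t.
m_f = payload + dry = 7.87 + 5.33 = 13.2 t.
Using Δv = v_e ln(m₀/m_f): Δv = v_e · ln(m₀/m_f) = 2785.1 × ln(16.87) = 2785.1 × 2.8256 ≈ 7869.6 m/s.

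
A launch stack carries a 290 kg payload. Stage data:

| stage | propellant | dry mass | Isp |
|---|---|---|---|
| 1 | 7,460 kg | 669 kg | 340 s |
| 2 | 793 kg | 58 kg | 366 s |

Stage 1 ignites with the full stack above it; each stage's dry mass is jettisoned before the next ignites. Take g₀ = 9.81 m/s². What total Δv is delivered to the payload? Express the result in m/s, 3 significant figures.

Δv ≈ 9710 m/s

Ignition mass of stage 1 = 7,460+669 + 793+58 + 290 = 9,270 kg.
Stage 1: m₀ = 9,270 kg, m_f = 9,270 − 7,460 = 1,810 kg; Δv = 340×9.81×ln(5.122) = 3335.4×1.6335 ≈ 5448 m/s.
Stage 2: m₀ = 1,141 kg, m_f = 1,141 − 793 = 348 kg; Δv = 366×9.81×ln(3.279) = 3590.5×1.1875 ≈ 4264 m/s.
Total Δv = 5448 + 4264 = 9712 m/s.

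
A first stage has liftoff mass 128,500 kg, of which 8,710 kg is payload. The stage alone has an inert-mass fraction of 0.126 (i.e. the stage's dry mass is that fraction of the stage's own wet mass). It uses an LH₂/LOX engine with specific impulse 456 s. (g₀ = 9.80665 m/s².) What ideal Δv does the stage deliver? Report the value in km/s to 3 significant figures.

Stage wet mass = m₀ − payload = 128,500 − 8,710 = 119,790 kg.
Stage dry mass = ε × stage wet mass = 0.126 × 119,790 = 15,093.5 kg.
Burnout mass m_f = stage dry + payload = 15,093.5 + 8,710 = 23,803.5 kg.
v_e = Isp · g₀ = 456 × 9.80665 = 4471.8 m/s.
Δv = v_e · ln(128,500/23,803.5) = 4471.8 × ln(5.398) = 4471.8 × 1.6861 ≈ 7540 m/s.

Δv ≈ 7.54 km/s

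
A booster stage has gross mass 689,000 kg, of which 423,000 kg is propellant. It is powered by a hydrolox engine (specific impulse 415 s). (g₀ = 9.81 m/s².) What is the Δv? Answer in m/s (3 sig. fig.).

v_e = Isp · g₀ = 415 × 9.81 = 4071.2 m/s.
m_f = m₀ − m_prop = 689,000 − 423,000 = 266,000 kg.
Using Δv = v_e ln(m₀/m_f): Δv = v_e · ln(m₀/m_f) = 4071.2 × ln(2.59) = 4071.2 × 0.9517 ≈ 3874.7 m/s.

Δv ≈ 3870 m/s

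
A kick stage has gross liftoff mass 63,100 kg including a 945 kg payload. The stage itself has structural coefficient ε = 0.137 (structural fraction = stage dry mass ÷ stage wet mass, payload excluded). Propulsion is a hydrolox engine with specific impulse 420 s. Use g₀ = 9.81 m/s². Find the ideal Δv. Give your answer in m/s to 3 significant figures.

Δv ≈ 7820 m/s

Stage wet mass = m₀ − payload = 63,100 − 945 = 62,155 kg.
Stage dry mass = ε × stage wet mass = 0.137 × 62,155 = 8,515.24 kg.
Burnout mass m_f = stage dry + payload = 8,515.24 + 945 = 9,460.24 kg.
v_e = Isp · g₀ = 420 × 9.81 = 4120.2 m/s.
Δv = v_e · ln(63,100/9,460.24) = 4120.2 × ln(6.67) = 4120.2 × 1.8976 ≈ 7819 m/s.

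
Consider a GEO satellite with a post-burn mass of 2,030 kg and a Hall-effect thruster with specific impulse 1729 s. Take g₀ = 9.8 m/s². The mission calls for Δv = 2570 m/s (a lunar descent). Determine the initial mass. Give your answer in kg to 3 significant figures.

v_e = Isp · g₀ = 1729 × 9.8 = 16944.2 m/s.
Rocket equation: m₀/m_f = exp(Δv / v_e) = exp(2570 / 16944.2) = exp(0.1517) = 1.1638.
m₀ = m_f × 1.1638 = 2,030 × 1.1638 = 2,362.51 kg.

initial mass ≈ 2360 kg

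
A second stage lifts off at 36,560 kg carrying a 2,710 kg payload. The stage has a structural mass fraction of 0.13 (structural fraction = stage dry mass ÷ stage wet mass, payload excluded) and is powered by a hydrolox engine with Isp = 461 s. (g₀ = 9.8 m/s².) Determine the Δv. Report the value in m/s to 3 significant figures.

Stage wet mass = m₀ − payload = 36,560 − 2,710 = 33,850 kg.
Stage dry mass = ε × stage wet mass = 0.13 × 33,850 = 4,400.5 kg.
Burnout mass m_f = stage dry + payload = 4,400.5 + 2,710 = 7,110.5 kg.
v_e = Isp · g₀ = 461 × 9.8 = 4517.8 m/s.
Δv = v_e · ln(36,560/7,110.5) = 4517.8 × ln(5.142) = 4517.8 × 1.6374 ≈ 7397 m/s.

Δv ≈ 7400 m/s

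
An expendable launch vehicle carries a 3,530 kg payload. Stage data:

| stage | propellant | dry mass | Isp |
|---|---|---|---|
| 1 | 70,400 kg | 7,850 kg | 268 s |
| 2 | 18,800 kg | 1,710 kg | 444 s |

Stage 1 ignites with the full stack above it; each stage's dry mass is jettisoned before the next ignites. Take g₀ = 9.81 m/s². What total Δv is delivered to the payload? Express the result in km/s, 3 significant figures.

Ignition mass of stage 1 = 70,400+7,850 + 18,800+1,710 + 3,530 = 102,290 kg.
Stage 1: m₀ = 102,290 kg, m_f = 102,290 − 70,400 = 31,890 kg; Δv = 268×9.81×ln(3.208) = 2629.1×1.1655 ≈ 3064 m/s.
Stage 2: m₀ = 24,040 kg, m_f = 24,040 − 18,800 = 5,240 kg; Δv = 444×9.81×ln(4.588) = 4355.6×1.5234 ≈ 6635 m/s.
Total Δv = 3064 + 6635 = 9699 m/s.

Δv ≈ 9.70 km/s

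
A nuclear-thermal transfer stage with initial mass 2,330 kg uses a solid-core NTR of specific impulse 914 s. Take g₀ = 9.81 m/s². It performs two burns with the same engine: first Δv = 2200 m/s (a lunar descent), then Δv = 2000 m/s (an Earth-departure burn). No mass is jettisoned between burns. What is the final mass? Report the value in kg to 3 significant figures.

final mass ≈ 1460 kg

v_e = Isp · g₀ = 914 × 9.81 = 8966.3 m/s.
After the first burn: m = 2330 × exp(−2200/8966.3) = 2330 × 0.78242 = 1,823.04 kg.
After the second burn: m = 1,823.04 × exp(−2000/8966.3) = 1,823.04 × 0.80007 = 1,458.56 kg.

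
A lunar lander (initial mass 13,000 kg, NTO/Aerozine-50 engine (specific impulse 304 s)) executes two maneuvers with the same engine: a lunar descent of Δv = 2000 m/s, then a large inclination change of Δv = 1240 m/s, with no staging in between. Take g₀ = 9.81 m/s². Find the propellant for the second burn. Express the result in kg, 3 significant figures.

v_e = Isp · g₀ = 304 × 9.81 = 2982.2 m/s.
After the first burn: m = 13000 × exp(−2000/2982.2) = 13000 × 0.51138 = 6,647.94 kg.
After the second burn: m = 6,647.94 × exp(−1240/2982.2) = 6,647.94 × 0.65982 = 4,386.44 kg.
Second-burn propellant = 6,647.94 − 4,386.44 = 2,261.5 kg.

propellant for the second burn ≈ 2260 kg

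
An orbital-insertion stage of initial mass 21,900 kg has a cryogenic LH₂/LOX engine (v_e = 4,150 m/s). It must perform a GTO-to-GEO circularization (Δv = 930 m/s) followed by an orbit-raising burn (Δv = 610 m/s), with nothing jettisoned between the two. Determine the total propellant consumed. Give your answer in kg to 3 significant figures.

After the first burn: m = 21900 × exp(−930/4150.0) = 21900 × 0.79924 = 17,503.4 kg.
After the second burn: m = 17,503.4 × exp(−610/4150.0) = 17,503.4 × 0.86330 = 15,110.7 kg.
Total propellant = m₀ − m_final = 21900 − 15,110.7 = 6,789.3 kg.

total propellant consumed ≈ 6790 kg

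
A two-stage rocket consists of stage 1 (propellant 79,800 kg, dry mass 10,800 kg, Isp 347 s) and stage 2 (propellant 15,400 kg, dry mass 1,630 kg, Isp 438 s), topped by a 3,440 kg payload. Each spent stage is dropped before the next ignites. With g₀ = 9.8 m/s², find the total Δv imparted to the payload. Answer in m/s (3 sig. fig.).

Δv ≈ 10300 m/s

Ignition mass of stage 1 = 79,800+10,800 + 15,400+1,630 + 3,440 = 111,070 kg.
Stage 1: m₀ = 111,070 kg, m_f = 111,070 − 79,800 = 31,270 kg; Δv = 347×9.8×ln(3.552) = 3400.6×1.2675 ≈ 4310 m/s.
Stage 2: m₀ = 20,470 kg, m_f = 20,470 − 15,400 = 5,070 kg; Δv = 438×9.8×ln(4.037) = 4292.4×1.3956 ≈ 5991 m/s.
Total Δv = 4310 + 5991 = 10301 m/s.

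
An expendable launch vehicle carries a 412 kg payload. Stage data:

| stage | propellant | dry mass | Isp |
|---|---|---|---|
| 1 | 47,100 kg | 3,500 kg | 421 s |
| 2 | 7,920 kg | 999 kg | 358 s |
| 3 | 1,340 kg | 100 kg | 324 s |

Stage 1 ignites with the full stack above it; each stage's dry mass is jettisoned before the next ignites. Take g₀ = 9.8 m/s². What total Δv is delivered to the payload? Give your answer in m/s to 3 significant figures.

Ignition mass of stage 1 = 47,100+3,500 + 7,920+999 + 1,340+100 + 412 = 61,371 kg.
Stage 1: m₀ = 61,371 kg, m_f = 61,371 − 47,100 = 14,271 kg; Δv = 421×9.8×ln(4.3) = 4125.8×1.4587 ≈ 6018 m/s.
Stage 2: m₀ = 10,771 kg, m_f = 10,771 − 7,920 = 2,851 kg; Δv = 358×9.8×ln(3.778) = 3508.4×1.3292 ≈ 4663 m/s.
Stage 3: m₀ = 1,852 kg, m_f = 1,852 − 1,340 = 512 kg; Δv = 324×9.8×ln(3.617) = 3175.2×1.2857 ≈ 4082 m/s.
Total Δv = 6018 + 4663 + 4082 = 14763 m/s.

Δv ≈ 14800 m/s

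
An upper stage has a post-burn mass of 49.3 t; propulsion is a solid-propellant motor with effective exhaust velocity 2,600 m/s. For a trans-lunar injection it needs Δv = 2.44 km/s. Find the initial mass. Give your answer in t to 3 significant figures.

initial mass ≈ 126 t

m₀/m_f = exp(Δv / v_e) = exp(2440 / 2600.0) = exp(0.9385) = 2.5560.
m₀ = m_f × 2.5560 = 49.3 × 2.5560 = 126.011 t.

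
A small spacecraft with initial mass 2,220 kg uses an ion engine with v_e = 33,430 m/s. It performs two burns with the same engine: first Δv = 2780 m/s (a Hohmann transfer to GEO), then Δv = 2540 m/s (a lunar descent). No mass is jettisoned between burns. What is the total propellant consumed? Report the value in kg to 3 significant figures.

After the first burn: m = 2220 × exp(−2780/33430.0) = 2220 × 0.92020 = 2,042.84 kg.
After the second burn: m = 2,042.84 × exp(−2540/33430.0) = 2,042.84 × 0.92684 = 1,893.39 kg.
Total propellant = m₀ − m_final = 2220 − 1,893.39 = 326.61 kg.

total propellant consumed ≈ 327 kg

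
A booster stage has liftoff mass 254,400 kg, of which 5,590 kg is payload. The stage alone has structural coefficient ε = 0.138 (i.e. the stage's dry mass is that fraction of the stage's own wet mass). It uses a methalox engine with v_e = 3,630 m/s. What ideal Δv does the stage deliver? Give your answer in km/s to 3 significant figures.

Δv ≈ 6.72 km/s

Stage wet mass = m₀ − payload = 254,400 − 5,590 = 248,810 kg.
Stage dry mass = ε × stage wet mass = 0.138 × 248,810 = 34,335.8 kg.
Burnout mass m_f = stage dry + payload = 34,335.8 + 5,590 = 39,925.8 kg.
Δv = v_e · ln(254,400/39,925.8) = 3630.0 × ln(6.372) = 3630.0 × 1.8519 ≈ 6722 m/s.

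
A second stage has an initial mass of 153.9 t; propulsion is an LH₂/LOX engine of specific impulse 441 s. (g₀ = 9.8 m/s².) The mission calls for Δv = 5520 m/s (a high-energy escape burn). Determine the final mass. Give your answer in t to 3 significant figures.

v_e = Isp · g₀ = 441 × 9.8 = 4321.8 m/s.
m₀/m_f = exp(Δv / v_e) = exp(5520 / 4321.8) = exp(1.2772) = 3.5867.
m_f = m₀ / 3.5867 = 153.9 / 3.5867 = 42.9085 t.

final mass ≈ 42.9 t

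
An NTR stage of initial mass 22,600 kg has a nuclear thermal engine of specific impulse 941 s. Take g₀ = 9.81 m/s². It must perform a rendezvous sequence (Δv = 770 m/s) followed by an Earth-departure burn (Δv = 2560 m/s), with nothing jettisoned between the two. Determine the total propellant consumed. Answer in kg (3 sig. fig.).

v_e = Isp · g₀ = 941 × 9.81 = 9231.2 m/s.
After the first burn: m = 22600 × exp(−770/9231.2) = 22600 × 0.91997 = 20,791.3 kg.
After the second burn: m = 20,791.3 × exp(−2560/9231.2) = 20,791.3 × 0.75781 = 15,755.9 kg.
Total propellant = m₀ − m_final = 22600 − 15,755.9 = 6,844.1 kg.

total propellant consumed ≈ 6840 kg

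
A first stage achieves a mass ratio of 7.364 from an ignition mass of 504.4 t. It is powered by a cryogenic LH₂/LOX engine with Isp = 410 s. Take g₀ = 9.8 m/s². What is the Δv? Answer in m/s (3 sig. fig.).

v_e = Isp · g₀ = 410 × 9.8 = 4018.0 m/s.
Δv = v_e · ln(7.364) = 4018.0 × 1.9966 ≈ 8022.4 m/s.

Δv ≈ 8020 m/s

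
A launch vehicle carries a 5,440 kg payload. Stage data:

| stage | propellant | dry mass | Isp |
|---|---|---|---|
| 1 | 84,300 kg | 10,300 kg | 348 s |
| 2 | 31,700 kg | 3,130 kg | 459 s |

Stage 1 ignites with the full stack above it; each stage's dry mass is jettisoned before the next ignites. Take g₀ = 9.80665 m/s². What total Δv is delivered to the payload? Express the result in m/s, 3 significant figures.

Ignition mass of stage 1 = 84,300+10,300 + 31,700+3,130 + 5,440 = 134,870 kg.
Stage 1: m₀ = 134,870 kg, m_f = 134,870 − 84,300 = 50,570 kg; Δv = 348×9.80665×ln(2.667) = 3412.7×0.9810 ≈ 3348 m/s.
Stage 2: m₀ = 40,270 kg, m_f = 40,270 − 31,700 = 8,570 kg; Δv = 459×9.80665×ln(4.699) = 4501.3×1.5473 ≈ 6965 m/s.
Total Δv = 3348 + 6965 = 10313 m/s.

Δv ≈ 10300 m/s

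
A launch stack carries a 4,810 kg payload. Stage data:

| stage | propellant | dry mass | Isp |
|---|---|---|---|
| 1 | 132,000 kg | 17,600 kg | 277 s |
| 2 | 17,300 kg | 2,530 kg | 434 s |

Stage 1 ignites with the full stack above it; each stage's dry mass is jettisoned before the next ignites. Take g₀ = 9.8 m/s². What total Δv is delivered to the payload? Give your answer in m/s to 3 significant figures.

Δv ≈ 9000 m/s

Ignition mass of stage 1 = 132,000+17,600 + 17,300+2,530 + 4,810 = 174,240 kg.
Stage 1: m₀ = 174,240 kg, m_f = 174,240 − 132,000 = 42,240 kg; Δv = 277×9.8×ln(4.125) = 2714.6×1.4171 ≈ 3847 m/s.
Stage 2: m₀ = 24,640 kg, m_f = 24,640 − 17,300 = 7,340 kg; Δv = 434×9.8×ln(3.357) = 4253.2×1.2110 ≈ 5151 m/s.
Total Δv = 3847 + 5151 = 8998 m/s.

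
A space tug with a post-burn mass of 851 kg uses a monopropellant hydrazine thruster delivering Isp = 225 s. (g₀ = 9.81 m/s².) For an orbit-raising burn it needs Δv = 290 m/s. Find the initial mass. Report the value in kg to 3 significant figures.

initial mass ≈ 970 kg

v_e = Isp · g₀ = 225 × 9.81 = 2207.2 m/s.
m₀/m_f = exp(Δv / v_e) = exp(290 / 2207.2) = exp(0.1314) = 1.1404.
m₀ = m_f × 1.1404 = 851 × 1.1404 = 970.48 kg.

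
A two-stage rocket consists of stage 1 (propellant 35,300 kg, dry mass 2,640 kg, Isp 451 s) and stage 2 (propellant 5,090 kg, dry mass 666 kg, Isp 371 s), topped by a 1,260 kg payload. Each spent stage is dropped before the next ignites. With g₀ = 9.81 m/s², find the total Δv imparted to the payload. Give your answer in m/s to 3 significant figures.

Δv ≈ 11500 m/s

Ignition mass of stage 1 = 35,300+2,640 + 5,090+666 + 1,260 = 44,956 kg.
Stage 1: m₀ = 44,956 kg, m_f = 44,956 − 35,300 = 9,656 kg; Δv = 451×9.81×ln(4.656) = 4424.3×1.5381 ≈ 6805 m/s.
Stage 2: m₀ = 7,016 kg, m_f = 7,016 − 5,090 = 1,926 kg; Δv = 371×9.81×ln(3.643) = 3639.5×1.2927 ≈ 4705 m/s.
Total Δv = 6805 + 4705 = 11510 m/s.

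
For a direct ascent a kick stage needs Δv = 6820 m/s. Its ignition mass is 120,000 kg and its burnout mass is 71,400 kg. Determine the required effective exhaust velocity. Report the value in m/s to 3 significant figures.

ln(m₀/m_f) = ln(120000/71400) = ln(1.681) = 0.5192.
v_e = Δv / ln(m₀/m_f) = 6820 / 0.5192 = 13135.7 m/s.

v_e ≈ 13100 m/s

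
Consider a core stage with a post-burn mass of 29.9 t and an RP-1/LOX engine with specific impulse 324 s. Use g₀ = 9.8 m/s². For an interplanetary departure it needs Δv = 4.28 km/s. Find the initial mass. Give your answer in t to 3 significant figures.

v_e = Isp · g₀ = 324 × 9.8 = 3175.2 m/s.
By the Tsiolkovsky rocket equation, m₀/m_f = exp(Δv / v_e) = exp(4280 / 3175.2) = exp(1.3479) = 3.8495.
m₀ = m_f × 3.8495 = 29.9 × 3.8495 = 115.1 t.

initial mass ≈ 115 t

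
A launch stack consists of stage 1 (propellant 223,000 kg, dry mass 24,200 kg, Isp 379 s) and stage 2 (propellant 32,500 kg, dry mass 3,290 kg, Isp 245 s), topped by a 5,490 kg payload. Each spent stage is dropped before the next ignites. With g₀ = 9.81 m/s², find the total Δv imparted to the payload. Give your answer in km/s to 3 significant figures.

Δv ≈ 9.23 km/s

Ignition mass of stage 1 = 223,000+24,200 + 32,500+3,290 + 5,490 = 288,480 kg.
Stage 1: m₀ = 288,480 kg, m_f = 288,480 − 223,000 = 65,480 kg; Δv = 379×9.81×ln(4.406) = 3718.0×1.4829 ≈ 5513 m/s.
Stage 2: m₀ = 41,280 kg, m_f = 41,280 − 32,500 = 8,780 kg; Δv = 245×9.81×ln(4.702) = 2403.5×1.5479 ≈ 3720 m/s.
Total Δv = 5513 + 3720 = 9233 m/s.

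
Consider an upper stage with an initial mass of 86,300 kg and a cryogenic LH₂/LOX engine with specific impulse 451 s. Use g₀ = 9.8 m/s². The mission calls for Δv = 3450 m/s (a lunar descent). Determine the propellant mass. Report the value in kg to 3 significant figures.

propellant mass ≈ 46800 kg

v_e = Isp · g₀ = 451 × 9.8 = 4419.8 m/s.
From the ideal rocket equation, m₀/m_f = exp(Δv / v_e) = exp(3450 / 4419.8) = exp(0.7806) = 2.1827.
m_f = 86,300 / 2.1827 = 39,538.2 kg, so propellant = m₀ − m_f = 86,300 − 39,538.2 = 46,761.8 kg.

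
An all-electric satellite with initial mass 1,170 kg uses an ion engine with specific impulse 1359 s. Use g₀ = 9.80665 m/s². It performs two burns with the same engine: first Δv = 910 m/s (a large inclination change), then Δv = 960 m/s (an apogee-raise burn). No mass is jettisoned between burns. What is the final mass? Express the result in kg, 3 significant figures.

v_e = Isp · g₀ = 1359 × 9.80665 = 13327.2 m/s.
After the first burn: m = 1170 × exp(−910/13327.2) = 1170 × 0.93400 = 1,092.78 kg.
After the second burn: m = 1,092.78 × exp(−960/13327.2) = 1,092.78 × 0.93050 = 1,016.83 kg.

final mass ≈ 1020 kg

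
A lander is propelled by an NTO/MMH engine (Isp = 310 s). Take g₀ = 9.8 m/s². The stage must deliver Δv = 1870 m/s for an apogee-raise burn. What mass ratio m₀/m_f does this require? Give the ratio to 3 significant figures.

v_e = Isp · g₀ = 310 × 9.8 = 3038.0 m/s.
m₀/m_f = exp(Δv / v_e) = exp(1870 / 3038.0) = exp(0.6155) = 1.8506.

mass ratio ≈ 1.85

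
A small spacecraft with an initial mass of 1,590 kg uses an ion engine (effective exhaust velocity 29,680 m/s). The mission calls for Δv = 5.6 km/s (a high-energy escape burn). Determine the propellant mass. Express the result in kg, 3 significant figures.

propellant mass ≈ 273 kg

m₀/m_f = exp(Δv / v_e) = exp(5600 / 29680.0) = exp(0.1887) = 1.2077.
m_f = 1,590 / 1.2077 = 1,316.55 kg, so propellant = m₀ − m_f = 1,590 − 1,316.55 = 273.45 kg.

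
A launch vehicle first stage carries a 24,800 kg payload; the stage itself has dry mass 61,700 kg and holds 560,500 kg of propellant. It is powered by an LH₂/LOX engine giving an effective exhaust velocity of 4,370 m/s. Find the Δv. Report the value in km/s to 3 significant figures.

m₀ = payload + dry + propellant = 24,800 + 61,700 + 560,500 = 647,000 kg.
m_f = payload + dry = 24,800 + 61,700 = 86,500 kg.
Rocket equation: Δv = v_e · ln(m₀/m_f) = 4370.0 × ln(7.48) = 4370.0 × 2.0122 ≈ 8793.3 m/s.

Δv ≈ 8.79 km/s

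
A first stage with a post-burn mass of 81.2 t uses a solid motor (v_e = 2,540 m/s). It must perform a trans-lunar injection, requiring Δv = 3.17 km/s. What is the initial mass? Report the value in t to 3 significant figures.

initial mass ≈ 283 t

m₀/m_f = exp(Δv / v_e) = exp(3170 / 2540.0) = exp(1.2480) = 3.4835.
m₀ = m_f × 3.4835 = 81.2 × 3.4835 = 282.86 t.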